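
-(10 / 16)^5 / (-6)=3125 / 196608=0.02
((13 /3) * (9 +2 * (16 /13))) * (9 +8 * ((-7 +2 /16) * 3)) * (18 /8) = -17433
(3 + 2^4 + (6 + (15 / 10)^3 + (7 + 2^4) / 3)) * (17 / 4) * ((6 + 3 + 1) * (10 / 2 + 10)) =367625 / 16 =22976.56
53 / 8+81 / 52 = 851 / 104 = 8.18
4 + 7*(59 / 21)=71 / 3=23.67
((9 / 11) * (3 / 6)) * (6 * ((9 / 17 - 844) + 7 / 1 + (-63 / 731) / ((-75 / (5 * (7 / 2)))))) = -2053.11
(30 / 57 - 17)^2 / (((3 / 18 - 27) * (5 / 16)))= -9405024 / 290605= -32.36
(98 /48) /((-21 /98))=-343 /36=-9.53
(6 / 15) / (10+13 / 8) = 16 / 465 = 0.03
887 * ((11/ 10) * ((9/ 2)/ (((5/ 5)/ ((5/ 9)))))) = 9757/ 4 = 2439.25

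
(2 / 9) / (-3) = -2 / 27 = -0.07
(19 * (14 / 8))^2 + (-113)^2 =221993 / 16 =13874.56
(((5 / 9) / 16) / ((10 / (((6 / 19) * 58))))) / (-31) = -29 / 14136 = -0.00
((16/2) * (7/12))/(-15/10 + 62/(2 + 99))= -2828/537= -5.27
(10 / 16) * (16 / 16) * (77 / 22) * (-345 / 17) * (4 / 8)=-12075 / 544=-22.20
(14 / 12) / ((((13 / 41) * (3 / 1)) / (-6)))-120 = -4967 / 39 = -127.36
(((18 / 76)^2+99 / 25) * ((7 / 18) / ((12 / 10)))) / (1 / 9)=338289 / 28880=11.71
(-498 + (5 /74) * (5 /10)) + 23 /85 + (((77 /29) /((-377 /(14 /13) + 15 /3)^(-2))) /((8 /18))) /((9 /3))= 2417108612453 /10214960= 236624.38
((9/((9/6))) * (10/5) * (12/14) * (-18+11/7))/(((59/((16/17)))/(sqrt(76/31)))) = -264960 * sqrt(589)/1523557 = -4.22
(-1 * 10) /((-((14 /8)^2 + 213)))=160 /3457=0.05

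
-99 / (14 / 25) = -176.79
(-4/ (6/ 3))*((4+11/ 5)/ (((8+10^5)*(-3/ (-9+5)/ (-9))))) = 31/ 20835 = 0.00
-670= -670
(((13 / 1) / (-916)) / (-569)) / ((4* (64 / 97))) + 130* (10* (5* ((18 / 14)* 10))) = 78055511048827 / 933997568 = 83571.43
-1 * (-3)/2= 3/2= 1.50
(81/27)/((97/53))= 159/97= 1.64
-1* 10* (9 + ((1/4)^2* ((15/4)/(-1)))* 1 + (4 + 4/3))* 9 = -40605/32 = -1268.91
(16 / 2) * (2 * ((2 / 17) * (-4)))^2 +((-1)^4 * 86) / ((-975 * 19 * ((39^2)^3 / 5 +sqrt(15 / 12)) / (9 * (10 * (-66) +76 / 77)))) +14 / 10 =177707733426390431639023547 / 20940036990725206251687713-26183904 * sqrt(5) / 941939380205632115127821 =8.49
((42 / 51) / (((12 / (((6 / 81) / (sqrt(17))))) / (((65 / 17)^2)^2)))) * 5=624771875 * sqrt(17) / 1955143089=1.32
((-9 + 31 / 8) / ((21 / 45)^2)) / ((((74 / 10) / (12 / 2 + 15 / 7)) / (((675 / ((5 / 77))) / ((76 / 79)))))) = -16233463125 / 58016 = -279810.11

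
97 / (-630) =-97 / 630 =-0.15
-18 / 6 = -3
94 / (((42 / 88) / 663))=914056 / 7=130579.43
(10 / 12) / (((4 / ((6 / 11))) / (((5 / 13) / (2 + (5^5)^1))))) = 25 / 1788644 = 0.00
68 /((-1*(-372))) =17 /93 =0.18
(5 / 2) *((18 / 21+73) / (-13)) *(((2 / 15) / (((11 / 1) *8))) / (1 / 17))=-799 / 2184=-0.37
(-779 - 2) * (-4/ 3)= 3124/ 3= 1041.33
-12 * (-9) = 108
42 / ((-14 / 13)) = -39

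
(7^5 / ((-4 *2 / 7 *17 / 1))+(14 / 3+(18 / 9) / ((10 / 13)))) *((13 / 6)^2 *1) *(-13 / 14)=3844554467 / 1028160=3739.26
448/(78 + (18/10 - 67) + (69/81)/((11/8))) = 83160/2491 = 33.38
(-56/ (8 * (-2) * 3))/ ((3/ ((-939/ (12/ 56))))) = -1704.11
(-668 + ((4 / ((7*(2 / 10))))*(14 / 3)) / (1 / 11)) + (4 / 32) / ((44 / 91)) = -550255 / 1056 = -521.07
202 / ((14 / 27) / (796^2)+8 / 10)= 252.50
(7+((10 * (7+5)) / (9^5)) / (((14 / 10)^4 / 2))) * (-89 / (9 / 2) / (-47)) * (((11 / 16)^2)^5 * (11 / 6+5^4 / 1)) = 2872548168269735764729349 / 65939386353866822909952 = 43.56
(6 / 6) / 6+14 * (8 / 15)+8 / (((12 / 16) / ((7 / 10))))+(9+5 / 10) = 123 / 5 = 24.60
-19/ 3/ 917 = -19/ 2751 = -0.01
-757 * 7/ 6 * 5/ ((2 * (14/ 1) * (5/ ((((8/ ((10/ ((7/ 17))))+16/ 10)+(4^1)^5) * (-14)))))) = 38507833/ 85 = 453033.33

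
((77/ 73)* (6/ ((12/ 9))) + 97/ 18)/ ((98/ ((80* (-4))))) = -1065440/ 32193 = -33.10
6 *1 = 6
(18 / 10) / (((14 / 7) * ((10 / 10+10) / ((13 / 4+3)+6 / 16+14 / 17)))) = 0.61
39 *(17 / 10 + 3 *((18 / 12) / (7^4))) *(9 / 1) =7171281 / 12005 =597.36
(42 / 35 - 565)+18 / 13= -36557 / 65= -562.42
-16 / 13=-1.23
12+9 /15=12.60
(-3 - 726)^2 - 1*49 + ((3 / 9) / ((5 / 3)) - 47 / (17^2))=767861494 / 1445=531392.04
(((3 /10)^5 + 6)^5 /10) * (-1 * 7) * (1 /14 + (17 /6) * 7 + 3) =-12492787186133546399545488047361 /100000000000000000000000000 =-124927.87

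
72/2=36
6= 6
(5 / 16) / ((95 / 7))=7 / 304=0.02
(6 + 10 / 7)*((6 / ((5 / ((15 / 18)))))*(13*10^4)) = 6760000 / 7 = 965714.29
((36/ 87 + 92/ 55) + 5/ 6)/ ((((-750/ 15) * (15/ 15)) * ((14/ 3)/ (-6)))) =83829/ 1116500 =0.08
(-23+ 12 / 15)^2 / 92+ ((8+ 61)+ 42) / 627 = 2660189 / 480700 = 5.53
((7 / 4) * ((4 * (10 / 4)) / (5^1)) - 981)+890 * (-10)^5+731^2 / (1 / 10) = -167314735 / 2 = -83657367.50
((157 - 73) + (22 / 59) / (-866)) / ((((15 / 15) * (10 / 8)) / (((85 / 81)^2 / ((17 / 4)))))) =2918474320 / 167613867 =17.41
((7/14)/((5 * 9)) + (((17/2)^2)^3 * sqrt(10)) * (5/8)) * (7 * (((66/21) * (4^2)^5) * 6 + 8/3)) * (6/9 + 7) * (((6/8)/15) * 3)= 1193803937/675 + 28815524901809153 * sqrt(10)/768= 118649338569401.44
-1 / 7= -0.14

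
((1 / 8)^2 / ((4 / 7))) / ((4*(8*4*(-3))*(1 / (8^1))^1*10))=-7 / 122880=-0.00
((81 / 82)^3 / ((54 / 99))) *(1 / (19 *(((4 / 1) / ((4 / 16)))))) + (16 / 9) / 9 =5521545881 / 27153771264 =0.20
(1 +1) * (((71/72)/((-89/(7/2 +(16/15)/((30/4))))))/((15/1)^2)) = -116369/324405000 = -0.00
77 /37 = 2.08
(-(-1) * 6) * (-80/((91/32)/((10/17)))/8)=-19200/1547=-12.41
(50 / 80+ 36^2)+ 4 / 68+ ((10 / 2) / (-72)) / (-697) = 32536393 / 25092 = 1296.68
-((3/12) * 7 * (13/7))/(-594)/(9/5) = 65/21384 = 0.00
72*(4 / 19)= 288 / 19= 15.16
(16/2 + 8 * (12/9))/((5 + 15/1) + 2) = 28/33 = 0.85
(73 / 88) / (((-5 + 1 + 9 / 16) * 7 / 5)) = -146 / 847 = -0.17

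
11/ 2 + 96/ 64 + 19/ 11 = 96/ 11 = 8.73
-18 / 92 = -9 / 46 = -0.20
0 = 0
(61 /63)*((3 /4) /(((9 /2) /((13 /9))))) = 793 /3402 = 0.23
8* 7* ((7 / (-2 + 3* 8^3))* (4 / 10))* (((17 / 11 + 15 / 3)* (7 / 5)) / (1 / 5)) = 197568 / 42185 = 4.68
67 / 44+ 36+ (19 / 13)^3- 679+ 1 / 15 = -925531267 / 1450020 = -638.29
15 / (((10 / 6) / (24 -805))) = -7029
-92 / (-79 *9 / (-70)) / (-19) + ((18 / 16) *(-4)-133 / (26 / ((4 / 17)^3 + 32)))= -167.78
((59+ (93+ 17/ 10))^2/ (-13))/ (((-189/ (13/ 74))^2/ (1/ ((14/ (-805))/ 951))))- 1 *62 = 23.85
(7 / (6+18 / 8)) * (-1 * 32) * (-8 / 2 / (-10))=-1792 / 165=-10.86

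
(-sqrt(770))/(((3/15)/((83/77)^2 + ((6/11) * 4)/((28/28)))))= -99125 * sqrt(770)/5929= -463.92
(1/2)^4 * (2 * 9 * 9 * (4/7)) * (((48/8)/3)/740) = 81/5180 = 0.02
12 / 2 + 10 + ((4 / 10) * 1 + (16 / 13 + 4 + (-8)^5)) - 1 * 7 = -2128969 / 65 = -32753.37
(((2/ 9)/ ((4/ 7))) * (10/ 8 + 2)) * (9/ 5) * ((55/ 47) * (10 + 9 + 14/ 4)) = 45045/ 752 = 59.90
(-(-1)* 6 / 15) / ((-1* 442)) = -1 / 1105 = -0.00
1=1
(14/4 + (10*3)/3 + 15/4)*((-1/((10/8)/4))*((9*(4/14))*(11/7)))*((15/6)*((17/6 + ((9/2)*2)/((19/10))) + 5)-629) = 620468838/4655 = 133290.84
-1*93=-93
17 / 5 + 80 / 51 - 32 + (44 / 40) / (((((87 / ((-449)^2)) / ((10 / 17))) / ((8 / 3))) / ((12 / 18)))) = 175609807 / 66555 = 2638.57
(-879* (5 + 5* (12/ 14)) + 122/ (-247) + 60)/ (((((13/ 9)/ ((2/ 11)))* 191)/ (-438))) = 110450574756/ 47224177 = 2338.86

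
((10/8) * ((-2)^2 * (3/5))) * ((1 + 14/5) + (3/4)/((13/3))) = 3099/260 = 11.92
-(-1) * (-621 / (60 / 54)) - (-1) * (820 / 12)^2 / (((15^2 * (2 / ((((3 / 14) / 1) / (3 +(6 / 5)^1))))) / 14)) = -1563469 / 2835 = -551.49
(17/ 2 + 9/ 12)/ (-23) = -37/ 92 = -0.40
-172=-172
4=4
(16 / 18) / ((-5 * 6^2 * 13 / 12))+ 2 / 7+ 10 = 126304 / 12285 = 10.28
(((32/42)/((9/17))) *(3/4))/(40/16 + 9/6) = 17/63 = 0.27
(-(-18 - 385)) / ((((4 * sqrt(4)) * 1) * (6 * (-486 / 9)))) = -403 / 2592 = -0.16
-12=-12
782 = 782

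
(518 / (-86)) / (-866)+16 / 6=298681 / 111714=2.67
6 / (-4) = -3 / 2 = -1.50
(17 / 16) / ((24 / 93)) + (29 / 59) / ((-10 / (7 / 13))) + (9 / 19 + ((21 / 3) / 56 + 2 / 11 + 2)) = 704945717 / 102593920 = 6.87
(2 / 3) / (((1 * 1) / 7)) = 14 / 3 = 4.67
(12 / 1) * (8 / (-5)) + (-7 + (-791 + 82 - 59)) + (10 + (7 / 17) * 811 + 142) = -308.26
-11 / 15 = -0.73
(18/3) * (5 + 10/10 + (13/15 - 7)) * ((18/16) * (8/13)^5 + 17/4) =-6459437/1856465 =-3.48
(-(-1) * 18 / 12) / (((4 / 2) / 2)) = 3 / 2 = 1.50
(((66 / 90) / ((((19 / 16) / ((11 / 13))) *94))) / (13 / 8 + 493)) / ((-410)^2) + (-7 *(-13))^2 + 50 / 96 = 8281.52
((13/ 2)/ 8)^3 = 2197/ 4096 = 0.54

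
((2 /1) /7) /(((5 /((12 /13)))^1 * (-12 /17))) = -34 /455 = -0.07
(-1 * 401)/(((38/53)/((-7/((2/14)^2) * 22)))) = 80187569/19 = 4220398.37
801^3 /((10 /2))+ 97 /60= 6167068909 /60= 102784481.82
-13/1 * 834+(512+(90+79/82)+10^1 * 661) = -297581/82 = -3629.04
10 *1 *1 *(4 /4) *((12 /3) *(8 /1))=320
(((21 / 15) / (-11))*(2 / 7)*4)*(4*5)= -32 / 11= -2.91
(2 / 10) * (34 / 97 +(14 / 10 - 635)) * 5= -307126 / 485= -633.25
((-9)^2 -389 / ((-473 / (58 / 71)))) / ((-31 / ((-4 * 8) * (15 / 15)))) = 87769120 / 1041073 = 84.31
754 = 754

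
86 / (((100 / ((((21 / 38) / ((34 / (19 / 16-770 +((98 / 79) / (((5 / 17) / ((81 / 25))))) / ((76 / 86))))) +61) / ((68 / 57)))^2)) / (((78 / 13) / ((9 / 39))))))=179904468759156880756426071 / 4817226150937600000000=37346.07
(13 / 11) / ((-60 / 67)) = -871 / 660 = -1.32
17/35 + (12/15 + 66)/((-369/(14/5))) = -0.02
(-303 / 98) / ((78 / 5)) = -505 / 2548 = -0.20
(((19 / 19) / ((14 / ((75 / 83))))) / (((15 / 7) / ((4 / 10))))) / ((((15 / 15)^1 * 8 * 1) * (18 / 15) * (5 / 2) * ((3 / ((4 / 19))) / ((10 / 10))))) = 1 / 28386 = 0.00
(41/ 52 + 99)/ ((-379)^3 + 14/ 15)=-77835/ 42463151692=-0.00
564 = 564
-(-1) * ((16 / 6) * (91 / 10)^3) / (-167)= -753571 / 62625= -12.03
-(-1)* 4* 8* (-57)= -1824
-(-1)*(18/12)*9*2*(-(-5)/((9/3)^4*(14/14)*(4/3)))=5/4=1.25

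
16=16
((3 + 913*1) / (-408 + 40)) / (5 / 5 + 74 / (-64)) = 1832 / 115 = 15.93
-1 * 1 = -1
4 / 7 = 0.57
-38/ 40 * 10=-19/ 2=-9.50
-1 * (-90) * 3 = 270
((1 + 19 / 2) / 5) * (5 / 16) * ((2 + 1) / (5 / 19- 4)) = -1197 / 2272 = -0.53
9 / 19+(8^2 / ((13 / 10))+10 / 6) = 38066 / 741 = 51.37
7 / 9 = 0.78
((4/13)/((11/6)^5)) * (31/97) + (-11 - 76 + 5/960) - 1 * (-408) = 12516942103871/38992379712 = 321.01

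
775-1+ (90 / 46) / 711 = 1406363 / 1817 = 774.00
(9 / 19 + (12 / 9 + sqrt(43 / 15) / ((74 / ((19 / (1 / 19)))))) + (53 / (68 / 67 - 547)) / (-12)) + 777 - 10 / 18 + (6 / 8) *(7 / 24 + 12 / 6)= 361 *sqrt(645) / 1110 + 156129217513 / 200171232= 788.24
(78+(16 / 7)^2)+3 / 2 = 8303 / 98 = 84.72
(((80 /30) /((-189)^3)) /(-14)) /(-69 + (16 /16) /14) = -8 /19544923755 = -0.00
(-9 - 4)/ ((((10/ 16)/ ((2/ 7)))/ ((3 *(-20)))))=2496/ 7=356.57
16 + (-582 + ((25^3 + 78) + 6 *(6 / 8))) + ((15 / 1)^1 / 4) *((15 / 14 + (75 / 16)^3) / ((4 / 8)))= 913031851 / 57344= 15922.01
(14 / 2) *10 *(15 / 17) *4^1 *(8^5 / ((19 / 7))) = 963379200 / 323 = 2982598.14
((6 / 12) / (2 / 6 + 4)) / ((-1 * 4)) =-3 / 104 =-0.03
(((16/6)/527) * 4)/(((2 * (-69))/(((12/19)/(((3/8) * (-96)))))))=16/6218073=0.00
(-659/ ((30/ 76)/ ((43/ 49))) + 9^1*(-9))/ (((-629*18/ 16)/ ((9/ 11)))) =9090728/ 5085465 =1.79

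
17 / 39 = 0.44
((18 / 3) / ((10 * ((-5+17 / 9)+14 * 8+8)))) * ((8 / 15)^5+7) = 5348393 / 147937500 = 0.04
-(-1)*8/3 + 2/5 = 46/15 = 3.07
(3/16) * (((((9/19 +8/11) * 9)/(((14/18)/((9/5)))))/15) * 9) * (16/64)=1646811/2340800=0.70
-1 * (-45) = 45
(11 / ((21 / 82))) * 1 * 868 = 37282.67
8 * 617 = 4936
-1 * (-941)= 941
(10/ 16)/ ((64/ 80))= 25/ 32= 0.78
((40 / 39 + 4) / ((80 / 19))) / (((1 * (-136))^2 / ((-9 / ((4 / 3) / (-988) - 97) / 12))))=53067 / 106356439040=0.00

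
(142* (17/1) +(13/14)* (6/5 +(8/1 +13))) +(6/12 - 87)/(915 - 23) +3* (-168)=120541501/62440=1930.52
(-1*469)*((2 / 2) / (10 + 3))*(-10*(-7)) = -32830 / 13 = -2525.38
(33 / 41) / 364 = 33 / 14924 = 0.00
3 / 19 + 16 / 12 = 85 / 57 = 1.49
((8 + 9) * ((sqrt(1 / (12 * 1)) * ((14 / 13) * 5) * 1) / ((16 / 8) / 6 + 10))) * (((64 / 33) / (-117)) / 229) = -38080 * sqrt(3) / 356320107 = -0.00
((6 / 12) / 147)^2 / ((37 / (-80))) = -20 / 799533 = -0.00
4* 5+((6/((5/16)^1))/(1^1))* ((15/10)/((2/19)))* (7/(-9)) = -964/5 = -192.80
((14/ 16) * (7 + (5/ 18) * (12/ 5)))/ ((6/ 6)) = 161/ 24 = 6.71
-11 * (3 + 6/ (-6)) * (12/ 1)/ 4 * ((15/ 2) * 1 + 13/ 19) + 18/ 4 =-20355/ 38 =-535.66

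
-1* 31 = -31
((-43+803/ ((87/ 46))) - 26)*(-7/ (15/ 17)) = -736253/ 261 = -2820.89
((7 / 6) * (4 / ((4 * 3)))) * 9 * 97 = 679 / 2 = 339.50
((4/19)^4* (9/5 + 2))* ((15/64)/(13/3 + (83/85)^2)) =65025/196496632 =0.00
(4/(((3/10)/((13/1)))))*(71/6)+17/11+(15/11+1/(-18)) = 2053.96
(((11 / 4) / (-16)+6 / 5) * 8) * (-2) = -329 / 20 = -16.45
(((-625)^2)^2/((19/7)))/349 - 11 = 1068115161434/6631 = 161079047.12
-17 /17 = -1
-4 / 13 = -0.31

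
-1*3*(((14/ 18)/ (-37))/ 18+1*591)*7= -24797129/ 1998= -12410.98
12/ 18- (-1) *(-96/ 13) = -262/ 39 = -6.72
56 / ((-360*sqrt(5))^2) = 7 / 81000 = 0.00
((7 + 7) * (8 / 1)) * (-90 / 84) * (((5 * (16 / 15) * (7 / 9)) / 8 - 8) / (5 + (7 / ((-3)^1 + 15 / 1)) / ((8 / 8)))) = 32320 / 201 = 160.80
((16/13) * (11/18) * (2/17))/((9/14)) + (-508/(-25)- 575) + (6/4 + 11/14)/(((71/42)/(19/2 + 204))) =-8447708857/31774275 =-265.87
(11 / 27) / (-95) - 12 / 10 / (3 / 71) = -72857 / 2565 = -28.40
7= 7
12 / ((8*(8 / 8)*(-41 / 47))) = -1.72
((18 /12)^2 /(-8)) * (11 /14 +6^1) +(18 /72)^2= -827 /448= -1.85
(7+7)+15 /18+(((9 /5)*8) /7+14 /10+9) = 5731 /210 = 27.29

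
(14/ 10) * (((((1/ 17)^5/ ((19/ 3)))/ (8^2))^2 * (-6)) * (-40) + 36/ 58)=23475071630290770189/ 27014963384064743680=0.87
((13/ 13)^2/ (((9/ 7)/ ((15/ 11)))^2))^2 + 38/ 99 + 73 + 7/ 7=89713981/ 1185921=75.65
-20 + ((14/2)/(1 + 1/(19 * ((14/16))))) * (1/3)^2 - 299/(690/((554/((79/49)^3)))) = -239477215282/3128332455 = -76.55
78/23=3.39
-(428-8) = -420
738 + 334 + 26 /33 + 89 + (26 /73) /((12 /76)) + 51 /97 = 90709472 /77891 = 1164.57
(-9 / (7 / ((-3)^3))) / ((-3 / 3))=-243 / 7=-34.71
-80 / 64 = -1.25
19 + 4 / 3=61 / 3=20.33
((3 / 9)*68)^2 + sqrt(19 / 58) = 514.35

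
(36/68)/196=9/3332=0.00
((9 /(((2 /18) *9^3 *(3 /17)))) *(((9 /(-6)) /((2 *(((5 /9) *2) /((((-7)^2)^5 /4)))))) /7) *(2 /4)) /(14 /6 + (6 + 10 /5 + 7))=-2058033957 /16640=-123679.93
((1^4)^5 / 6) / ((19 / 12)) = 2 / 19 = 0.11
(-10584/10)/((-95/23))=121716/475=256.24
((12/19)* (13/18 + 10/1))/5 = 386/285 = 1.35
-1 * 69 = -69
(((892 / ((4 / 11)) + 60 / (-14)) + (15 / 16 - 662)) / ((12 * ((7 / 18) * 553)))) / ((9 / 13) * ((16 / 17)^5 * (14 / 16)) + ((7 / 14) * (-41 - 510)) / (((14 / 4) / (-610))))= 11086900849791 / 768504808190982464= 0.00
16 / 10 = 8 / 5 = 1.60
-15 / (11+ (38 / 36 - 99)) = 54 / 313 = 0.17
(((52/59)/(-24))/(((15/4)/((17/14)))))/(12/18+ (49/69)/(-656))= -0.02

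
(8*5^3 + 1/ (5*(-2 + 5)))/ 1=15001/ 15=1000.07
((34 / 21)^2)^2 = 1336336 / 194481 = 6.87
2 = 2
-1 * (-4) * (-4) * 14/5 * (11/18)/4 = -308/45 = -6.84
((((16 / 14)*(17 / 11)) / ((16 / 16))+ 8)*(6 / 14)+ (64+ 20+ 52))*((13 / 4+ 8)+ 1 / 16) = 1585.85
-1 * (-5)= 5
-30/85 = -6/17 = -0.35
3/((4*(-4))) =-3/16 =-0.19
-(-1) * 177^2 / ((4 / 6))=93987 / 2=46993.50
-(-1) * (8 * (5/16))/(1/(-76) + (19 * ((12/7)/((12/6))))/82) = 10906/809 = 13.48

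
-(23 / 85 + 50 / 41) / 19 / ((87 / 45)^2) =-233685 / 11137363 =-0.02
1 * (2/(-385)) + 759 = 758.99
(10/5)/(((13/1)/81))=162/13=12.46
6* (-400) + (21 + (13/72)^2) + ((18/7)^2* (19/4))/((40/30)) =-598312151/254016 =-2355.41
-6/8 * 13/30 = -13/40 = -0.32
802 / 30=401 / 15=26.73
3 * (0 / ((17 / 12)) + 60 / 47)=180 / 47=3.83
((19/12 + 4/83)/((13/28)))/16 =875/3984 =0.22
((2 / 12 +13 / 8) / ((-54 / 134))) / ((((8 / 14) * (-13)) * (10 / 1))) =20167 / 336960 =0.06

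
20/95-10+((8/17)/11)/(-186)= -3234802/330429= -9.79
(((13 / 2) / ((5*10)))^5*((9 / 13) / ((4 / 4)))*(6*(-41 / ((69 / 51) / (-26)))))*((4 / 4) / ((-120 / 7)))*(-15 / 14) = 0.01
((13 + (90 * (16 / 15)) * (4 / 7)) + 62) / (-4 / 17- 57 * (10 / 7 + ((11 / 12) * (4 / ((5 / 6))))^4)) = -95625 / 15792398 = -0.01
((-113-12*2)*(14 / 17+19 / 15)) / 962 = -5617 / 18870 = -0.30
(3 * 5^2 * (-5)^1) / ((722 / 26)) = -4875 / 361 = -13.50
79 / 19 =4.16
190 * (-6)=-1140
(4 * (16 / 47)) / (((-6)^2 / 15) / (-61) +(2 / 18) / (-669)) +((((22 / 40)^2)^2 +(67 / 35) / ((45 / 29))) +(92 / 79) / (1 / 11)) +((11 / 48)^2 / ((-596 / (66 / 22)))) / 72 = -789663021093517374163 / 38843852875269120000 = -20.33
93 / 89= 1.04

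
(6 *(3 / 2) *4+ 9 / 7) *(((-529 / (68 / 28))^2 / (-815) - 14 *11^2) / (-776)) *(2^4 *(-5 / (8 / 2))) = -15388131177 / 9138758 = -1683.83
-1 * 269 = -269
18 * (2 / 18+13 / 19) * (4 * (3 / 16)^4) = 1377 / 19456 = 0.07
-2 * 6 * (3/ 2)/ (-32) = 9/ 16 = 0.56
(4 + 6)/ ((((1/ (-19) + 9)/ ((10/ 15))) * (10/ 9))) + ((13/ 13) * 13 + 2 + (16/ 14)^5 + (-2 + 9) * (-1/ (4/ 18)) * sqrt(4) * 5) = -424835221/ 1428595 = -297.38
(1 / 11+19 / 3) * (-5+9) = 848 / 33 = 25.70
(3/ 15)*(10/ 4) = 1/ 2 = 0.50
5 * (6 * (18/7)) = 540/7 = 77.14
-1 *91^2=-8281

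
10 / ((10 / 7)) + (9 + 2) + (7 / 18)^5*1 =34029031 / 1889568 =18.01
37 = 37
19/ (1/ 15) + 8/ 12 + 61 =1040/ 3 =346.67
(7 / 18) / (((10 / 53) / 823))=305333 / 180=1696.29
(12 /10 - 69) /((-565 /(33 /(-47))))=-99 /1175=-0.08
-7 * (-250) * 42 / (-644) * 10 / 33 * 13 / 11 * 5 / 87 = -568750 / 242121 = -2.35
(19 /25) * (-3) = -57 /25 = -2.28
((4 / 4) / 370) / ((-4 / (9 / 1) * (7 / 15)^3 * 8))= -6075 / 812224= -0.01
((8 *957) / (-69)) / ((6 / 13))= -16588 / 69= -240.41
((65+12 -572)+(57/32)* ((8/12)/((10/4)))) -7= -20061/40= -501.52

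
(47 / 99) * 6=94 / 33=2.85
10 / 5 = 2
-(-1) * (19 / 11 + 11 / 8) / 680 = 273 / 59840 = 0.00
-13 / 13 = -1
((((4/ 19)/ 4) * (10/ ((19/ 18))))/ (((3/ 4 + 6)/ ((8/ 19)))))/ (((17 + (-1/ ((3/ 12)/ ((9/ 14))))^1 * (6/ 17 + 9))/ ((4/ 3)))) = -304640/ 51792309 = -0.01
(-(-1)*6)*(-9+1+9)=6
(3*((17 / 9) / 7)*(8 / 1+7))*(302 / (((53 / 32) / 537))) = 441113280 / 371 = 1188984.58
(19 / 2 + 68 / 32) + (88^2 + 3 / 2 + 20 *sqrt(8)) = 7813.69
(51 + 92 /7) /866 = 449 /6062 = 0.07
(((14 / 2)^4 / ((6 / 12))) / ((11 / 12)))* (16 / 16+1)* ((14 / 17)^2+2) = 89201952 / 3179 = 28059.75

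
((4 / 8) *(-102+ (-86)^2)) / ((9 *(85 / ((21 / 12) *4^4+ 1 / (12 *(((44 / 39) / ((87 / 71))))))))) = 20420789333 / 9559440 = 2136.19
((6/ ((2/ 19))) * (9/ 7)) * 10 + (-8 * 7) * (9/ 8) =4689/ 7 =669.86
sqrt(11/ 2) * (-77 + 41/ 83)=-3175 * sqrt(22)/ 83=-179.42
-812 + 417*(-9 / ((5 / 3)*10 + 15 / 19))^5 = -806717711587134181 / 975248753121875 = -827.19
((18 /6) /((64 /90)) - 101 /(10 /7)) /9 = -10637 /1440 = -7.39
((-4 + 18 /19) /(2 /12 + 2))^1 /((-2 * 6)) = 29 /247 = 0.12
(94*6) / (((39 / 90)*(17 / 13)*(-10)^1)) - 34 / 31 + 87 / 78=-99.51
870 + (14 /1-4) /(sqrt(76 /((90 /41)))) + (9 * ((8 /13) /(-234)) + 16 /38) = 15 * sqrt(7790) /779 + 2794846 /3211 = 872.10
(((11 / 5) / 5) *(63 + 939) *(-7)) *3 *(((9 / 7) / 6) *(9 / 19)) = -446391 / 475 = -939.77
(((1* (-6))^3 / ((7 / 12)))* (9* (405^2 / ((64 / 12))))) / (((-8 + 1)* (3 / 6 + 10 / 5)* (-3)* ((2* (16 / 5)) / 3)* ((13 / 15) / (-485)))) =2609707460625 / 5096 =512108999.34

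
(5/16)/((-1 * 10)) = -1/32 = -0.03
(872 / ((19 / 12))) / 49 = 10464 / 931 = 11.24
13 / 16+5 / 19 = 327 / 304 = 1.08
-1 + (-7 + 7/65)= -513/65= -7.89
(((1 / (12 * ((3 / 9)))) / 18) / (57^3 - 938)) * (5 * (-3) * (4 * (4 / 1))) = -0.00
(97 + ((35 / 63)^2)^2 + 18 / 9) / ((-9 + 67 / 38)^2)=938836816 / 496175625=1.89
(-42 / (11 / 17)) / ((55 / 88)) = -5712 / 55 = -103.85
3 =3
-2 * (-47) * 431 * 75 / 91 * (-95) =-3172112.64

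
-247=-247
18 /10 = 9 /5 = 1.80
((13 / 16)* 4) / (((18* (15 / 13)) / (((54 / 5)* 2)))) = 169 / 50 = 3.38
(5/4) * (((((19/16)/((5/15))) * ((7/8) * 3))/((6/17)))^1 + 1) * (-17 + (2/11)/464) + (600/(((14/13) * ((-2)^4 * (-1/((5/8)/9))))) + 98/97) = -3117717586961/5323186176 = -585.69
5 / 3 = 1.67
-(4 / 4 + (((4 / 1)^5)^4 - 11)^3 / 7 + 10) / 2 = -664613997872510660428461710117961101 / 7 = -94944856838930094346923100000000000.00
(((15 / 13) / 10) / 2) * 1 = 3 / 52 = 0.06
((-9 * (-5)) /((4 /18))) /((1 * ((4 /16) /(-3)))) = -2430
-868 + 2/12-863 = -10385/6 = -1730.83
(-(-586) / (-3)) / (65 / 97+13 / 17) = -483157 / 3549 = -136.14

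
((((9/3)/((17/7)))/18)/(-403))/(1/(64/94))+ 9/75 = 2895173/24149775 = 0.12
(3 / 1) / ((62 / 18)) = 27 / 31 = 0.87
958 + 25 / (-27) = 25841 / 27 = 957.07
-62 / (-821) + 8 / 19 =7746 / 15599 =0.50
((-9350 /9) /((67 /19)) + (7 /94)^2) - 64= -1910684765 /5328108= -358.60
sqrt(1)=1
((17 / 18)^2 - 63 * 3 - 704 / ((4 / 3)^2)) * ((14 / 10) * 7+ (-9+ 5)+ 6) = -6892.47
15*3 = 45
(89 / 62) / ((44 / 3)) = 267 / 2728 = 0.10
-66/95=-0.69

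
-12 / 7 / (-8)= 3 / 14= 0.21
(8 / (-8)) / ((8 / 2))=-1 / 4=-0.25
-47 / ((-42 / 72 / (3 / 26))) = 846 / 91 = 9.30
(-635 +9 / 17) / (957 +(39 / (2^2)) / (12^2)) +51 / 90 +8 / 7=98082493 / 93716070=1.05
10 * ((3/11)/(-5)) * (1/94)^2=-3/48598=-0.00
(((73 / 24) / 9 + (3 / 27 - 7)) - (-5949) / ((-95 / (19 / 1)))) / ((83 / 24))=-1292059 / 3735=-345.93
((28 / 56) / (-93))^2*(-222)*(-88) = 1628 / 2883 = 0.56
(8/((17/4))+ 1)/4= 49/68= 0.72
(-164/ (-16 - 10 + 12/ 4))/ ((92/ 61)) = 2501/ 529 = 4.73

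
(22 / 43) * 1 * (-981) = -21582 / 43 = -501.91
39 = 39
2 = 2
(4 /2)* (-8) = -16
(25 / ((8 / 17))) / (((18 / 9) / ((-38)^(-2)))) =425 / 23104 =0.02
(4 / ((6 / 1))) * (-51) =-34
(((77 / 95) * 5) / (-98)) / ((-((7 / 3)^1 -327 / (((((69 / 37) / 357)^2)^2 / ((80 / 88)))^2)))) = -312695764227033 / 3685870967738895799316714865607930738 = -0.00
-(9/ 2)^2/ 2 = -10.12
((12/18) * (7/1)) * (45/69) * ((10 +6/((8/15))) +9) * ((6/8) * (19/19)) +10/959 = 12185935/176456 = 69.06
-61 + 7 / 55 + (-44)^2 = 103132 / 55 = 1875.13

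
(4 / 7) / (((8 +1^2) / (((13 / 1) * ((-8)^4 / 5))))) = 212992 / 315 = 676.17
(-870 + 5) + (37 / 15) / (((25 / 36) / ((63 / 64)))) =-1723007 / 2000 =-861.50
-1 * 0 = 0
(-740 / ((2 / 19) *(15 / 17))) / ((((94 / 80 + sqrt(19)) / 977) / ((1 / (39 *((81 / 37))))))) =1624382788240 / 267166107 - 1382453436800 *sqrt(19) / 267166107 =-16475.11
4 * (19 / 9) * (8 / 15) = 608 / 135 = 4.50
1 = 1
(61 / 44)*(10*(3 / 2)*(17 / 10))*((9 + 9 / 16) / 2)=169.03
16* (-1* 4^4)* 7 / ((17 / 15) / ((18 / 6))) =-75896.47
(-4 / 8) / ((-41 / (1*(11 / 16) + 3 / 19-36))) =-10687 / 24928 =-0.43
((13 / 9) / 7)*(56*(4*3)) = 416 / 3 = 138.67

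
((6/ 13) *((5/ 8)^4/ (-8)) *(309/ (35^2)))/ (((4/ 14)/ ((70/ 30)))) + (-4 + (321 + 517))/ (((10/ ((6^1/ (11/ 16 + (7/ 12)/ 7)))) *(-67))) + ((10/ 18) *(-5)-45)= -2731723354951/ 47520645120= -57.48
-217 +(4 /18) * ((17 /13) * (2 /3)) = -76099 /351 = -216.81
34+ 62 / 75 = 34.83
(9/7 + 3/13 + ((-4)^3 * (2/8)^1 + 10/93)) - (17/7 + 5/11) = -1606702/93093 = -17.26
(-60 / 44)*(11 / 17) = -15 / 17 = -0.88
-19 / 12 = -1.58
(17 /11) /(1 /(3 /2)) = 51 /22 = 2.32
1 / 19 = 0.05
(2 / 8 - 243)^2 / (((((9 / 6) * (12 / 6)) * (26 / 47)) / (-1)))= -35507.63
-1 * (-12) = 12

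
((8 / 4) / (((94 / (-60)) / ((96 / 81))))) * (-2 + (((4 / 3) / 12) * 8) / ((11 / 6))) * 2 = 64000 / 13959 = 4.58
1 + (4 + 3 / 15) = 26 / 5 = 5.20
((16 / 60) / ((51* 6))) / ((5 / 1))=2 / 11475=0.00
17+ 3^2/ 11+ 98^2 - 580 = 99460/ 11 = 9041.82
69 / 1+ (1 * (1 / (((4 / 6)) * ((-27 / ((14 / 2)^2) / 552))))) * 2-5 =-2941.33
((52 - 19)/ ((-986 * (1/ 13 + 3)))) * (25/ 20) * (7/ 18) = -1001/ 189312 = -0.01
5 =5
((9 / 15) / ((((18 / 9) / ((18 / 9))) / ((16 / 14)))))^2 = 576 / 1225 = 0.47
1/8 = 0.12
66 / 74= 0.89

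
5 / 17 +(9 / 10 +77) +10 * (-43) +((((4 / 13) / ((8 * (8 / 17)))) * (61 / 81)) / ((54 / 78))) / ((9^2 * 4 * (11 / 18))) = -69061207807 / 196305120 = -351.81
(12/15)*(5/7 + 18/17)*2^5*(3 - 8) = -27008/119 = -226.96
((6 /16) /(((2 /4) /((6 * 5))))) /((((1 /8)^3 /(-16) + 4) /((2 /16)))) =23040 /32767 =0.70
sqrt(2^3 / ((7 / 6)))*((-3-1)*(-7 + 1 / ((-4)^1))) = 116*sqrt(21) / 7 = 75.94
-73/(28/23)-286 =-9687/28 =-345.96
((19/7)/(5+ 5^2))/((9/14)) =19/135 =0.14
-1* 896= -896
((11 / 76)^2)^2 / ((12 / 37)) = 541717 / 400346112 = 0.00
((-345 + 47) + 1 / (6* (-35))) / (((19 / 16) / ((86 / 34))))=-21527864 / 33915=-634.76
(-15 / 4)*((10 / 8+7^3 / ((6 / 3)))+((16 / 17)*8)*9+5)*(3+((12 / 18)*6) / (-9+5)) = -250425 / 136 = -1841.36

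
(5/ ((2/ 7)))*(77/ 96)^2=207515/ 18432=11.26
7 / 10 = 0.70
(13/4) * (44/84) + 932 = 78431/84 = 933.70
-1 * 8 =-8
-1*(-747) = 747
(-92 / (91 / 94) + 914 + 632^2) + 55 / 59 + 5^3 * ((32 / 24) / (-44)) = 400240.11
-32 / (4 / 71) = -568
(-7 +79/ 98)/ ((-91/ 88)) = 26708/ 4459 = 5.99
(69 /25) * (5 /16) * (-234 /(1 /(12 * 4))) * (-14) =678132 /5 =135626.40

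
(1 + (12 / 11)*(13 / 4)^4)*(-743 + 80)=-57274581 / 704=-81355.94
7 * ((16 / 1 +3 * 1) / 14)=19 / 2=9.50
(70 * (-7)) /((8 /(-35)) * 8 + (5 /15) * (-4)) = 154.97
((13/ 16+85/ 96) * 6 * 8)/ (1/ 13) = 2119/ 2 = 1059.50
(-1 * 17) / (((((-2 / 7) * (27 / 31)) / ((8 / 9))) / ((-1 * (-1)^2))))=-14756 / 243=-60.72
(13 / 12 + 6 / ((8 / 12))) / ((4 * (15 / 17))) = 2057 / 720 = 2.86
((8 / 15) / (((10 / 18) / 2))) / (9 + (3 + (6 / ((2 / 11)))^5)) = 16 / 326128375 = 0.00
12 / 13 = 0.92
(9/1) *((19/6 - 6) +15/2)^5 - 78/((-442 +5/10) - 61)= 19919.56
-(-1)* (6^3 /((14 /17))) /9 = 204 /7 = 29.14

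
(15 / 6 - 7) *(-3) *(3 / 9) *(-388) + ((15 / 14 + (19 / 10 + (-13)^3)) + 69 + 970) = -101536 / 35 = -2901.03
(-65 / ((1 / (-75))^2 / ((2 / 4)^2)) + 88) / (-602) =365273 / 2408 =151.69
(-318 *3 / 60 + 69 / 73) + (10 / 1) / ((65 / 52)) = -5077 / 730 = -6.95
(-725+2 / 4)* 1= -1449 / 2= -724.50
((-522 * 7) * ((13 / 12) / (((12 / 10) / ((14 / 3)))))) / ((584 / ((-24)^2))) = -1108380 / 73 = -15183.29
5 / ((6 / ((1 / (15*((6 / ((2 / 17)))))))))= 1 / 918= 0.00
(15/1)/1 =15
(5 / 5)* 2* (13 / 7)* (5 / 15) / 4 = 0.31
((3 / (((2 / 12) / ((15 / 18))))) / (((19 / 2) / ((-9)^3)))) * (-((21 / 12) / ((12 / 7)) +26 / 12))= 557685 / 152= 3668.98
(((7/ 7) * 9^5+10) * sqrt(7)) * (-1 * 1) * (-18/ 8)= 531531 * sqrt(7)/ 4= 351574.71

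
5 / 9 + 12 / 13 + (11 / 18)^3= 129407 / 75816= 1.71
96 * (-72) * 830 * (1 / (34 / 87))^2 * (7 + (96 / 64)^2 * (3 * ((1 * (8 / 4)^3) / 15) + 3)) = -188347480416 / 289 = -651721385.52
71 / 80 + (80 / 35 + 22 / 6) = 11491 / 1680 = 6.84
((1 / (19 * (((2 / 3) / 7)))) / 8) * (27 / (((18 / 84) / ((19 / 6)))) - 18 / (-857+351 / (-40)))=290188269 / 10527824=27.56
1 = 1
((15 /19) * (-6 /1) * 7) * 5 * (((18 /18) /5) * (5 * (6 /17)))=-18900 /323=-58.51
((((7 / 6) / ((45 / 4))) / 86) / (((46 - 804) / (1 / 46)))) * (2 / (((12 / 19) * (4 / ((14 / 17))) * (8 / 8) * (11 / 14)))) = -0.00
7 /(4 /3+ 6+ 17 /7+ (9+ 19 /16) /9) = 7056 /10981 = 0.64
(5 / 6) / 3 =5 / 18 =0.28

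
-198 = -198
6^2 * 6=216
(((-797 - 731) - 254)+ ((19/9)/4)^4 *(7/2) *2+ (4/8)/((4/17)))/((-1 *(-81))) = -2988594281/136048896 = -21.97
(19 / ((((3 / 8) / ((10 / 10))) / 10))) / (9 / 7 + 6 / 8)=2240 / 9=248.89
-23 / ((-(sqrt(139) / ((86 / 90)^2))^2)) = 78632423 / 569986875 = 0.14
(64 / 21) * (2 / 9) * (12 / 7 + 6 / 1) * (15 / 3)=1280 / 49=26.12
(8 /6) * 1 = 4 /3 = 1.33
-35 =-35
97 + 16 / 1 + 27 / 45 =568 / 5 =113.60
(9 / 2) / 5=9 / 10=0.90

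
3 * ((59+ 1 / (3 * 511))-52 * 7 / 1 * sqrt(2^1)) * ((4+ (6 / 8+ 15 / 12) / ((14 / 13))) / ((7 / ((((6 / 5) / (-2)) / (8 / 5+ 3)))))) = -11125104 / 575897+ 19188 * sqrt(2) / 161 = 149.23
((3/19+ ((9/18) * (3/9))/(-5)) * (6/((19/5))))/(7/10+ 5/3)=30/361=0.08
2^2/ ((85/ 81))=324/ 85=3.81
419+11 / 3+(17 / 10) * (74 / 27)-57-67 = 40949 / 135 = 303.33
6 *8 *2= 96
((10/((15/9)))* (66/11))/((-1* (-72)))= 1/2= 0.50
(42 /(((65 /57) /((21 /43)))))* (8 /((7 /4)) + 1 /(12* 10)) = 4604859 /55900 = 82.38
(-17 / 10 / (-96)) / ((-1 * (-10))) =0.00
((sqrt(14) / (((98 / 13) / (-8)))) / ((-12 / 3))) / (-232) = -13 * sqrt(14) / 11368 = -0.00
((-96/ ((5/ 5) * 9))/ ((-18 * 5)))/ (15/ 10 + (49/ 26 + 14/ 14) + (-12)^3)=-208/ 3024945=-0.00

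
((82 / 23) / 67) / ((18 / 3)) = 41 / 4623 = 0.01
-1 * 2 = -2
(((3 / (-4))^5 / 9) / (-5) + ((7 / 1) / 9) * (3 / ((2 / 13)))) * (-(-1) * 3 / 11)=233041 / 56320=4.14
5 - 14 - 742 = -751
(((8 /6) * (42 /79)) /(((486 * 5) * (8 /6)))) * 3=7 /10665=0.00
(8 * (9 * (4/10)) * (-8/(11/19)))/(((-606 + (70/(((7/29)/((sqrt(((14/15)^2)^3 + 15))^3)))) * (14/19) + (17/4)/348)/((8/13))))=-22792543663346165792194560000000 * sqrt(178388911)/16427797036768377394604100309677629631-180903507193356952500000000000000/213348013464524381748105198826982203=-0.02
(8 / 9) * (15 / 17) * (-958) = -38320 / 51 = -751.37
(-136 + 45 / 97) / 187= -0.72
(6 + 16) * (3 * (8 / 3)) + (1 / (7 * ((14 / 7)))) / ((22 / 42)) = 3875 / 22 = 176.14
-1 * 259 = -259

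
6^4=1296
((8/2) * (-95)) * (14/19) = -280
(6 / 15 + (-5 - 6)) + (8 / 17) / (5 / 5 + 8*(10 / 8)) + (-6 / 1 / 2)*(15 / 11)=-13696 / 935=-14.65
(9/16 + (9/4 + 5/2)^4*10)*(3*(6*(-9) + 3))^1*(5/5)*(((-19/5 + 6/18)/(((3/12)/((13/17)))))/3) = 110133413/40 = 2753335.32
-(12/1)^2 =-144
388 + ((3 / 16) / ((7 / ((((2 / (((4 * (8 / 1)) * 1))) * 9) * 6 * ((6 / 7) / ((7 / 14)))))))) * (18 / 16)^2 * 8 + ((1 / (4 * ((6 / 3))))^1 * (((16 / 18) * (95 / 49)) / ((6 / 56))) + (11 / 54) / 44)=132624913 / 338688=391.58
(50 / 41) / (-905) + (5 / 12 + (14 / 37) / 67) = 92932543 / 220759908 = 0.42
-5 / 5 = -1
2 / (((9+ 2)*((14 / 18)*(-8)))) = -9 / 308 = -0.03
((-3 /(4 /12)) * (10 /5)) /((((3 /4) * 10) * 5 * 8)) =-3 /50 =-0.06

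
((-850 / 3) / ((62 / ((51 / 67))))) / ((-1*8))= 7225 / 16616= 0.43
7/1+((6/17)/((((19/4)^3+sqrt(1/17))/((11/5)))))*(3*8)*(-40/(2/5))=-8308328513/799775881+129761280*sqrt(17)/13596189977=-10.35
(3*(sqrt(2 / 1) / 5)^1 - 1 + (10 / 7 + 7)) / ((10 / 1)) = 3*sqrt(2) / 50 + 26 / 35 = 0.83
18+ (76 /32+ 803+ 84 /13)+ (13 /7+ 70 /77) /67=445259329 /536536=829.88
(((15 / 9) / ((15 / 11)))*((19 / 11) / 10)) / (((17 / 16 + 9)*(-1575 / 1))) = -152 / 11410875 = -0.00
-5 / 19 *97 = -485 / 19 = -25.53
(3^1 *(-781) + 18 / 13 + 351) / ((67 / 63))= -1630314 / 871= -1871.77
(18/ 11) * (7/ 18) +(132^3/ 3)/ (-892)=-2106743/ 2453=-858.84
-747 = -747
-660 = -660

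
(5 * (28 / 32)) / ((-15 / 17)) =-119 / 24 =-4.96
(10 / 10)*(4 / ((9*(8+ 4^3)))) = 1 / 162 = 0.01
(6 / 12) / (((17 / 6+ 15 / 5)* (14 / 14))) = 3 / 35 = 0.09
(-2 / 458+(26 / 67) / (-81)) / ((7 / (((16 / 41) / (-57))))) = 9584 / 1070036163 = 0.00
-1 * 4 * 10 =-40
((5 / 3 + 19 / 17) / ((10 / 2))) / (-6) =-71 / 765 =-0.09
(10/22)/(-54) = -5/594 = -0.01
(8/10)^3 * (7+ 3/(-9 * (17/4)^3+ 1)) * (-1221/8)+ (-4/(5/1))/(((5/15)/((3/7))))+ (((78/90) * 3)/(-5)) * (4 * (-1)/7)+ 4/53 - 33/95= -21306783557943/38904312125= -547.67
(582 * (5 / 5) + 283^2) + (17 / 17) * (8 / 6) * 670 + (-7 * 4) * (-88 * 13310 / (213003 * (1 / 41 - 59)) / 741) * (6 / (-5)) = 741158762764661 / 9086799267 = 81564.34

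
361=361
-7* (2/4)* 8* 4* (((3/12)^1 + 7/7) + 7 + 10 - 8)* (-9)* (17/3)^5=1629995836/27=60370216.15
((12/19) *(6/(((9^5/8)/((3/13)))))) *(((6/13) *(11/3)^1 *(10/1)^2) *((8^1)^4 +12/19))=10959308800/133426683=82.14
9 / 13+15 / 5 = 48 / 13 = 3.69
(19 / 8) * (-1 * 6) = -57 / 4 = -14.25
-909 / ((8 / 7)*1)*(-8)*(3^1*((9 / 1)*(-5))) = -859005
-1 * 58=-58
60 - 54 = 6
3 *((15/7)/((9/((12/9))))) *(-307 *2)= -584.76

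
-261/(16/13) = -3393/16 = -212.06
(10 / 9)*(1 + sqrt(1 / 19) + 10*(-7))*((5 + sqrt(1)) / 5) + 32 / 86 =-3940 / 43 + 4*sqrt(19) / 57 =-91.32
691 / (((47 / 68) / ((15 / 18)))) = 117470 / 141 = 833.12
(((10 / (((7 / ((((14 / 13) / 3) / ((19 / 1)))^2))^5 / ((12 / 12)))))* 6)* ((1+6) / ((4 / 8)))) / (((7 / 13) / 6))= 0.00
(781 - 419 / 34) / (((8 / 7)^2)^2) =62750135 / 139264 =450.58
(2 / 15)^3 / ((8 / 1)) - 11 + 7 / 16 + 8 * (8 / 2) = 1157641 / 54000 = 21.44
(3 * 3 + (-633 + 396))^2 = 51984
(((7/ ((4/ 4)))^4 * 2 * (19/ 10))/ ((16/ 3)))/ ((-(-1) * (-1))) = -136857/ 80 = -1710.71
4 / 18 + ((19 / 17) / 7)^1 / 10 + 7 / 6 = 7523 / 5355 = 1.40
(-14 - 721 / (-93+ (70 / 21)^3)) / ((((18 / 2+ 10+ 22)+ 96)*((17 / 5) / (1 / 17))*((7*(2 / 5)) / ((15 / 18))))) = -30125 / 717900276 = -0.00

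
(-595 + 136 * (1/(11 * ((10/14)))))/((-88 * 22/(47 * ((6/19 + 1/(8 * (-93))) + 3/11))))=45448533431/5519071360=8.23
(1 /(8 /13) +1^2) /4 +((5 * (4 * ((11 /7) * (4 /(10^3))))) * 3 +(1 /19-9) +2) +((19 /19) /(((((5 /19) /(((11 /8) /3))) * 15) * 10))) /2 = -14144159 /2394000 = -5.91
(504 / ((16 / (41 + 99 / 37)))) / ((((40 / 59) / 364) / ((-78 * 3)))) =-31976518392 / 185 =-172846045.36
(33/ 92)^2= 1089/ 8464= 0.13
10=10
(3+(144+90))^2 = 56169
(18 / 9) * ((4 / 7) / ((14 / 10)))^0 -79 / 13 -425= -5578 / 13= -429.08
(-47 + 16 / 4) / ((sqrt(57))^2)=-43 / 57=-0.75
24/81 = 8/27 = 0.30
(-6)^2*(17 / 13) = 612 / 13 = 47.08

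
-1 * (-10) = 10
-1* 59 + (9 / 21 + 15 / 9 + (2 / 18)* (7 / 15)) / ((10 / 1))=-555521 / 9450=-58.79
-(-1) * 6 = 6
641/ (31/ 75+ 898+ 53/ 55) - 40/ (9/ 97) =-2874146255/ 6677874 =-430.40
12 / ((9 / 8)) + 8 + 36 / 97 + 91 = 32021 / 291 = 110.04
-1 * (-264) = 264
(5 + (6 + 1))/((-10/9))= -10.80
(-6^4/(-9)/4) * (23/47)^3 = 4.22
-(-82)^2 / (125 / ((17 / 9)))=-114308 / 1125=-101.61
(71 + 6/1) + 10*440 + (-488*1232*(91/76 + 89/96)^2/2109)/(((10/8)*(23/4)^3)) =372796106271919/83369999547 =4471.59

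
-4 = -4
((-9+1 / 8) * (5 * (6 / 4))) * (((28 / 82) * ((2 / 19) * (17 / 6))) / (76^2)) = -42245 / 35996032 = -0.00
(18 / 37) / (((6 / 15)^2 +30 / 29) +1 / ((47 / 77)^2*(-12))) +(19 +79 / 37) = 14936018546 / 690323911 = 21.64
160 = 160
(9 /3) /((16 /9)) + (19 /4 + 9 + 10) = 407 /16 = 25.44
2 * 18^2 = 648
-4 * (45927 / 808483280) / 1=-45927 / 202120820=-0.00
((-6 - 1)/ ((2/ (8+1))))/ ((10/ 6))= -18.90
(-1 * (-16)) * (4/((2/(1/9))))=32/9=3.56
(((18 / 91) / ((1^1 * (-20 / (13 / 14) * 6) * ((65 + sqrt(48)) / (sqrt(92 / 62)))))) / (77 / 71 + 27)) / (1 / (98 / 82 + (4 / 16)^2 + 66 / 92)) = -11787633 * sqrt(1426) / 218157940720384 + 906741 * sqrt(4278) / 272697425900480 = -0.00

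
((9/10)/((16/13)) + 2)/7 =437/1120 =0.39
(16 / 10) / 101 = 8 / 505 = 0.02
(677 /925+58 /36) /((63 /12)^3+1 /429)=178514336 /11025166575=0.02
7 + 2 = 9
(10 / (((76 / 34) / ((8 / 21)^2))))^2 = 29593600 / 70207641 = 0.42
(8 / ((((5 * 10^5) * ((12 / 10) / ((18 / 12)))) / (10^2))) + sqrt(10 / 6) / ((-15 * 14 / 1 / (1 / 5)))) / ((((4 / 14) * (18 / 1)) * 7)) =1 / 18000 - sqrt(15) / 113400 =0.00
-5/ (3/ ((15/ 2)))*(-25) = 625/ 2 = 312.50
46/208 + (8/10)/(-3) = -71/1560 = -0.05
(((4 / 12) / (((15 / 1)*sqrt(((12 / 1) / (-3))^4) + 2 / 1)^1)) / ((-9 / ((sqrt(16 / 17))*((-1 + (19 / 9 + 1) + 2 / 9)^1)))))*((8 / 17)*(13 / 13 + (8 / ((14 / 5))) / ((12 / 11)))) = -1216*sqrt(17) / 8497467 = -0.00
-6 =-6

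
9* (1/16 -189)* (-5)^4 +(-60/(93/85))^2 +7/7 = -1059765.15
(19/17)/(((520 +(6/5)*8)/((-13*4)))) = -1235/11254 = -0.11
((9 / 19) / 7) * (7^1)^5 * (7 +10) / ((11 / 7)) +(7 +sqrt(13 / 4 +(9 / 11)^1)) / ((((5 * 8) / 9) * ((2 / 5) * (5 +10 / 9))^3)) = 6561 * sqrt(1969) / 9370240 +99568229733 / 8092480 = 12303.83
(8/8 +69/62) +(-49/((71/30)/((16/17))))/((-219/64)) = 42651661/5462882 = 7.81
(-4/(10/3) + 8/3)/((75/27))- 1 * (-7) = 7.53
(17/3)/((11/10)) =170/33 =5.15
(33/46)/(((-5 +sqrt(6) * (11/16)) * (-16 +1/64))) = 2816 * sqrt(6)/2022781 +20480/2022781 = 0.01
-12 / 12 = -1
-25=-25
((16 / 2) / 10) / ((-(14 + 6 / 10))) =-4 / 73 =-0.05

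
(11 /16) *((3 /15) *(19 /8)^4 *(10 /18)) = 2.43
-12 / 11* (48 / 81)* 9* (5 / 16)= -20 / 11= -1.82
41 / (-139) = -0.29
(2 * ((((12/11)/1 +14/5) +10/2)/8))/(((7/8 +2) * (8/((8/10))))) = 489/6325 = 0.08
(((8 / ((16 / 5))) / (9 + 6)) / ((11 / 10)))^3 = 125 / 35937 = 0.00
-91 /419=-0.22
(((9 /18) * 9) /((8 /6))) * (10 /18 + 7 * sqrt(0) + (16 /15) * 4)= 651 /40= 16.28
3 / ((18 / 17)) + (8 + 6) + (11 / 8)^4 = 250771 / 12288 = 20.41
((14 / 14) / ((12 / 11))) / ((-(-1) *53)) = 0.02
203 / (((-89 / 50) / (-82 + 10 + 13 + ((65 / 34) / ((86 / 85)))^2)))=8322142325 / 1316488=6321.47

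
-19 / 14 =-1.36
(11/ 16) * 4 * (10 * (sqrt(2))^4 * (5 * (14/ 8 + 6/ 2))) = 5225/ 2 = 2612.50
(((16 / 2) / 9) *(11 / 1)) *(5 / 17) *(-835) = -367400 / 153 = -2401.31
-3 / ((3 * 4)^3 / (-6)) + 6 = 577 / 96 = 6.01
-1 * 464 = -464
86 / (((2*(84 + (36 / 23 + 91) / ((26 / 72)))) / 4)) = 0.51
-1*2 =-2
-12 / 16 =-3 / 4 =-0.75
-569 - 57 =-626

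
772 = 772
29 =29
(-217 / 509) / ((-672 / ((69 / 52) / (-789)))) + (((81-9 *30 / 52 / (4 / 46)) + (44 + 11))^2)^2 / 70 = 99458885285629562981 / 205544660805120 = 483879.68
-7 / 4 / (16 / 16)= -7 / 4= -1.75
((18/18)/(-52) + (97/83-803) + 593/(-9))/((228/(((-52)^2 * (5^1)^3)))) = -1286385.67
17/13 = 1.31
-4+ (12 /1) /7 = -16 /7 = -2.29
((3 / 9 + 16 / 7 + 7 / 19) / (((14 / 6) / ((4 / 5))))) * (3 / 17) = 14304 / 79135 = 0.18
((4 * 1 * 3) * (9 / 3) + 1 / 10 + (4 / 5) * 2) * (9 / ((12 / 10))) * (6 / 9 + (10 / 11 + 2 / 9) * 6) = 46371 / 22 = 2107.77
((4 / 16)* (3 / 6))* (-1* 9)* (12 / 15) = -0.90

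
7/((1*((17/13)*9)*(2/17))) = 91/18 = 5.06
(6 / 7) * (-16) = -96 / 7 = -13.71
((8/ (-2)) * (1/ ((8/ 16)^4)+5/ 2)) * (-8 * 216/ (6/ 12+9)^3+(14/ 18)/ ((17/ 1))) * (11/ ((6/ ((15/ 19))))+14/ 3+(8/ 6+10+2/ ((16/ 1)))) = 204281239793/ 79756452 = 2561.31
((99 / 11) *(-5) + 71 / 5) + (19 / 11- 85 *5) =-24974 / 55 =-454.07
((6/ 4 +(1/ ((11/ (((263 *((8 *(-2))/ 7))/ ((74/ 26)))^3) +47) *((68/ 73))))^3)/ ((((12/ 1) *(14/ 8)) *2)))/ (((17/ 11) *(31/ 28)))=73846420117924125819932233819301601381215952437809655/ 3537886748615876531313871426470988658626529055056548107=0.02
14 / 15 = 0.93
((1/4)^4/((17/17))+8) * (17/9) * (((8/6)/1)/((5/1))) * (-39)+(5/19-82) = -4358797/18240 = -238.97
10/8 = 5/4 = 1.25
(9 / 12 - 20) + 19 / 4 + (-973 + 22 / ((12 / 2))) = -5903 / 6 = -983.83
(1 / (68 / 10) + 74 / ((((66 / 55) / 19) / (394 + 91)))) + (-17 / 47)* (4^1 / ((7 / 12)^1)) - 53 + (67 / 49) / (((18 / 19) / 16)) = 400439155891 / 704718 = 568226.09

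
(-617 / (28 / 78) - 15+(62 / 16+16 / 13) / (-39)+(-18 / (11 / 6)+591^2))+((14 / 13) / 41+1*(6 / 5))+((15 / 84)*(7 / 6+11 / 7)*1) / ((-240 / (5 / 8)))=59810124578361191 / 172096404480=347538.49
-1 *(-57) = 57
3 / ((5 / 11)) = 33 / 5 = 6.60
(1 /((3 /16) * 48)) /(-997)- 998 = -8955055 /8973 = -998.00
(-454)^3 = -93576664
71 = 71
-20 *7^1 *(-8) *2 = 2240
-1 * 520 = -520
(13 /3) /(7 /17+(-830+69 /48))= -0.01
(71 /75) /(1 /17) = 1207 /75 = 16.09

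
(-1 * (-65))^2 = 4225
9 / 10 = 0.90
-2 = -2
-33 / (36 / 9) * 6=-99 / 2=-49.50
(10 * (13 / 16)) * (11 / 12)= 715 / 96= 7.45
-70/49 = -10/7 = -1.43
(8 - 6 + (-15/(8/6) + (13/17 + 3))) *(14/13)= -5.91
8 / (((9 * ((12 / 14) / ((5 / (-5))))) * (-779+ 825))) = -14 / 621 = -0.02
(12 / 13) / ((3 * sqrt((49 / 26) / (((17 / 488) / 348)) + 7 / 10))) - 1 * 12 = -12 + 4 * sqrt(91954623670) / 540909551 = -12.00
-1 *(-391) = 391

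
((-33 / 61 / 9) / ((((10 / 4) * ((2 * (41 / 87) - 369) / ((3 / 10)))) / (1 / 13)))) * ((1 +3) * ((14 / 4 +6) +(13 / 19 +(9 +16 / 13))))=350958 / 2850902405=0.00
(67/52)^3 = 300763/140608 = 2.14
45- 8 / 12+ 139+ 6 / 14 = 3859 / 21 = 183.76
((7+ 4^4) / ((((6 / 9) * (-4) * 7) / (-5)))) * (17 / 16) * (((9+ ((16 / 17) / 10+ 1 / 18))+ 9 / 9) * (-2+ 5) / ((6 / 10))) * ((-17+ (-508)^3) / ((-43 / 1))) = 892358122825305 / 77056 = 11580644243.48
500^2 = 250000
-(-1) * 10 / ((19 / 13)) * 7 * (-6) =-5460 / 19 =-287.37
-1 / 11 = -0.09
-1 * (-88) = 88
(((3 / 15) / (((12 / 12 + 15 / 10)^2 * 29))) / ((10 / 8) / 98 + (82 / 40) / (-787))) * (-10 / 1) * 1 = -2468032 / 2270265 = -1.09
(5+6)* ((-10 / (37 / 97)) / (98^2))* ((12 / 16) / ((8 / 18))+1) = -229405 / 2842784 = -0.08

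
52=52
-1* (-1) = 1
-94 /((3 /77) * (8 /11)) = -39809 /12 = -3317.42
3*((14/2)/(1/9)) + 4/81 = 15313/81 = 189.05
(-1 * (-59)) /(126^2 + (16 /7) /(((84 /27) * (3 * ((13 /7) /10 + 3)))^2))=20538077 /5526484128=0.00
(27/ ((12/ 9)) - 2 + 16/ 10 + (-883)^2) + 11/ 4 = 3898558/ 5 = 779711.60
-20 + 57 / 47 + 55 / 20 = -3015 / 188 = -16.04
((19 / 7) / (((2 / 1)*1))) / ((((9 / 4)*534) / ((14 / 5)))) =38 / 12015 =0.00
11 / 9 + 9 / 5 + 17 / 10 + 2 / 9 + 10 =269 / 18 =14.94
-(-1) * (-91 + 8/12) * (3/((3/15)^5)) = -846875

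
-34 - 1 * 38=-72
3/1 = 3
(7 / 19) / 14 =1 / 38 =0.03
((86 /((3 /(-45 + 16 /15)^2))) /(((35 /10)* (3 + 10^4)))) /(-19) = -74696332 /898019325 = -0.08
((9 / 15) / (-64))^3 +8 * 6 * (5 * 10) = 78643199973 / 32768000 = 2400.00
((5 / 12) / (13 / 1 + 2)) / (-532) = -1 / 19152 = -0.00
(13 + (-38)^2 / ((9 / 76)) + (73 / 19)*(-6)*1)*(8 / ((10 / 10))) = 16667336 / 171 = 97469.80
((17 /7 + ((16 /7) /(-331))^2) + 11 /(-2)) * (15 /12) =-3.84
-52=-52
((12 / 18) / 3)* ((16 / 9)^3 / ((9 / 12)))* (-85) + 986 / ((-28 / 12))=-77719274 / 137781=-564.08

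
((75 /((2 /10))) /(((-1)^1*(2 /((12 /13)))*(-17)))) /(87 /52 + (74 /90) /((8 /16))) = 405000 /131971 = 3.07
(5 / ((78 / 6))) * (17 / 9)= 85 / 117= 0.73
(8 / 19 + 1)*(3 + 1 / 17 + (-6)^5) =-3567780 / 323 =-11045.76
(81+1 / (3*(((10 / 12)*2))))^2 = 164836 / 25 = 6593.44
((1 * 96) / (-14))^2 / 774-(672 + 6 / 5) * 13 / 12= -15365071 / 21070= -729.24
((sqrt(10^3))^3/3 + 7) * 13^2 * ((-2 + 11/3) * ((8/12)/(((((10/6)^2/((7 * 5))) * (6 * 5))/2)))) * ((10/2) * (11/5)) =182182/15 + 52052000 * sqrt(10)/9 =18301354.00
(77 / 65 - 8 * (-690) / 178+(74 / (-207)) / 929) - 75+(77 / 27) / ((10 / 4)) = -139049515342 / 3337418565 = -41.66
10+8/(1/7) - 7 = 59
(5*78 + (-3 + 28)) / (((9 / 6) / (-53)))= -43990 / 3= -14663.33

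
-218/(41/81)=-17658/41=-430.68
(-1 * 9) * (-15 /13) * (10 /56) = 675 /364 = 1.85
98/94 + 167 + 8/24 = 23741/141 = 168.38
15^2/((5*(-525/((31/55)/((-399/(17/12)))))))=527/3072300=0.00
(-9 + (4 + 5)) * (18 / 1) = 0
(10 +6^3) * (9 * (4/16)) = 1017/2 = 508.50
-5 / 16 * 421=-2105 / 16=-131.56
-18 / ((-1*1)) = 18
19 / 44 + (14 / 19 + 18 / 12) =2231 / 836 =2.67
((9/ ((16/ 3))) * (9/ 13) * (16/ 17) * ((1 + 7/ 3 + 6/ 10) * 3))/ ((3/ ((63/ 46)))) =301077/ 50830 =5.92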